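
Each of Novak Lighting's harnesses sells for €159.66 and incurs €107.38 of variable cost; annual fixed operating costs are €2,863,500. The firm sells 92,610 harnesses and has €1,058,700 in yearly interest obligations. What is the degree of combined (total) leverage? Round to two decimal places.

At 92,610 units, contribution = 92,610 × €52.28 = €4,841,650.80.
Operating income = contribution − fixed costs = €4,841,650.80 − €2,863,500 = €1,978,150.80. Interest = €1,058,700.00, so EBIT − I = €919,450.80.
DCL = contribution ÷ (EBIT − I) = €4,841,650.80 ÷ €919,450.80 = 5.2658.

5.27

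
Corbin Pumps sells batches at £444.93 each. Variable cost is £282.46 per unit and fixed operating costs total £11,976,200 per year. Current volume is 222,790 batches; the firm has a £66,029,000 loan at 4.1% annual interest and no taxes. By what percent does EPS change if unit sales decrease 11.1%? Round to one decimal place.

-18.7%

At 222,790 units, contribution = 222,790 × £162.47 = £36,196,691.30.
Operating income = contribution − fixed costs = £36,196,691.30 − £11,976,200 = £24,220,491.30.
Interest = £2,707,189.00, so EBIT − I = £21,513,302.30.
DCL = total CM / (EBIT − I) = £36,196,691.30 / £21,513,302.30 = 1.6825.
EPS therefore changes by 1.6825 × (-11.1%) = -18.7%.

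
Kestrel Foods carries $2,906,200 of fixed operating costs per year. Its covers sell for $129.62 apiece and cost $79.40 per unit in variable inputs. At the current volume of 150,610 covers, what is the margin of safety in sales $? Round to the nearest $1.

Each unit contributes $129.62 − $79.40 = $50.22. Break-even units = $2,906,200 ÷ $50.22 = 57,869.37; break-even revenue = 57,869.37 × $129.62 = $7,501,028.36.
Current sales = 150,610 × $129.62 = $19,522,068.20.
Margin of safety = $19,522,068.20 − $7,501,028.36 = $12,021,040.

$12,021,040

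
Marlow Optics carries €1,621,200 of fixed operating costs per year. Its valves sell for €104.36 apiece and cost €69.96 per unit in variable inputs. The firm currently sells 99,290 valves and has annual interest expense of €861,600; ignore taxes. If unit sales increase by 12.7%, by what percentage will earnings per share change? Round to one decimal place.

At 99,290 units, contribution = 99,290 × €34.40 = €3,415,576.00.
Operating income = contribution − fixed costs = €3,415,576.00 − €1,621,200 = €1,794,376.00.
Interest = €861,600.00, so EBIT − I = €932,776.00.
Degree of combined leverage = contribution ÷ (EBIT − I) = €3,415,576.00 ÷ €932,776.00 = 3.6617.
%ΔEPS = DCL × %ΔSales = 3.6617 × +12.7% = +46.5%.

+46.5%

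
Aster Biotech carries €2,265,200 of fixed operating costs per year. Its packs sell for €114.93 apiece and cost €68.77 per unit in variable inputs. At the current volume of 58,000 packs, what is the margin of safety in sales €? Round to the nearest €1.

€1,026,004

Unit CM = price − variable cost = €114.93 − €68.77 = €46.16. Break-even units = €2,265,200 ÷ €46.16 = 49,072.79; break-even revenue = 49,072.79 × €114.93 = €5,639,935.79.
Current sales = 58,000 × €114.93 = €6,665,940.00.
Margin of safety = €6,665,940.00 − €5,639,935.79 = €1,026,004.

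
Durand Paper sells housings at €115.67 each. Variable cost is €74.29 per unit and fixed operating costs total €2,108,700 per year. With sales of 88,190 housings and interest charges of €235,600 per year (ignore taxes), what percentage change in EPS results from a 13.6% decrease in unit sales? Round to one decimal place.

Contribution at this volume is 88,190 × €41.38 = €3,649,302.20.
Subtracting fixed costs: EBIT = €3,649,302.20 − €2,108,700 = €1,540,602.20.
Interest = €235,600.00, so EBIT − I = €1,305,002.20.
DCL = total CM / (EBIT − I) = €3,649,302.20 / €1,305,002.20 = 2.7964.
EPS therefore changes by 2.7964 × (-13.6%) = -38.0%.

-38.0%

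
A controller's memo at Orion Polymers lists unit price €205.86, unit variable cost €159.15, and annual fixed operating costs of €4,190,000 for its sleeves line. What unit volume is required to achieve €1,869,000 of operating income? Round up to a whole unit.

129,716 sleeves

Each unit contributes €205.86 − €159.15 = €46.71.
Units = (FC + target) / CM = (€4,190,000 + €1,869,000) / €46.71 = 129,715.26, so 129,716 sleeves.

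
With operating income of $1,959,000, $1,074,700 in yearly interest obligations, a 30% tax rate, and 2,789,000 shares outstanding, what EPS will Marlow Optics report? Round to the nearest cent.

Pre-tax income = $1,959,000 − $1,074,700.00 = $884,300.00.
Net income = $884,300.00 × (1 − 0.30) = $619,010.00.
Per share: $619,010.00 / 2,789,000 shares = $0.22.

$0.22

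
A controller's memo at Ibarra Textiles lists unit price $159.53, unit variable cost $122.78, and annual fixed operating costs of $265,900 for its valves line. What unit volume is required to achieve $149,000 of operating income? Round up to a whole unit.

11,290 valves

Each unit contributes $159.53 − $122.78 = $36.75.
Units = (FC + target) / CM = ($265,900 + $149,000) / $36.75 = 11,289.80, so 11,290 valves.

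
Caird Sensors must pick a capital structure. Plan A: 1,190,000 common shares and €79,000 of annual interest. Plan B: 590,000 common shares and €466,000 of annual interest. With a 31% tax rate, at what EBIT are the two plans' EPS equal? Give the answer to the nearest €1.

€846,550

At indifference, (EBIT − 79,000)(1 − t)/1,190,000 = (EBIT − 466,000)(1 − t)/590,000.
The (1 − t) factor cancels: (EBIT − 79,000) × 590,000 = (EBIT − 466,000) × 1,190,000.
Solving, EBIT = (466,000·1,190,000 − 79,000·590,000) / (1,190,000 − 590,000) = 507,930,000,000 / 600,000 = 846,550.00.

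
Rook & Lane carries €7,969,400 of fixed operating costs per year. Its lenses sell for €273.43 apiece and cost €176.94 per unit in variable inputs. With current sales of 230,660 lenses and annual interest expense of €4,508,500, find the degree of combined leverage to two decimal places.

Contribution at this volume is 230,660 × €96.49 = €22,256,383.40.
Subtracting fixed costs: EBIT = €22,256,383.40 − €7,969,400 = €14,286,983.40. Interest = €4,508,500.00, so EBIT − I = €9,778,483.40.
Degree of total leverage = total CM / (EBIT − interest) = €22,256,383.40 / €9,778,483.40 = 2.2761.

2.28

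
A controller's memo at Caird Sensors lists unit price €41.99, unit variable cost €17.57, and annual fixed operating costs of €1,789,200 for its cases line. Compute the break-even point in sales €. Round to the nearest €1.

€3,076,515

Contribution margin per unit = €41.99 − €17.57 = €24.42, a CM ratio of €24.42 ÷ €41.99 = 0.5816.
Break-even revenue = fixed costs × price ÷ CM = €1,789,200 × €41.99 ÷ €24.42 = €3,076,515.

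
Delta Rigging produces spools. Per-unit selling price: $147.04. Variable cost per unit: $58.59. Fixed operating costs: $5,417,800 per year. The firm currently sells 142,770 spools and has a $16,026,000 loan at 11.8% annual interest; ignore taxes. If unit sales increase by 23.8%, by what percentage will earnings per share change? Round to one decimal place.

+56.5%

At 142,770 units, contribution = 142,770 × $88.45 = $12,628,006.50.
Subtracting fixed costs: EBIT = $12,628,006.50 − $5,417,800 = $7,210,206.50.
Interest = $1,891,068.00, so EBIT − I = $5,319,138.50.
Degree of combined leverage = contribution ÷ (EBIT − I) = $12,628,006.50 ÷ $5,319,138.50 = 2.3741.
%ΔEPS = DCL × %ΔSales = 2.3741 × +23.8% = +56.5%.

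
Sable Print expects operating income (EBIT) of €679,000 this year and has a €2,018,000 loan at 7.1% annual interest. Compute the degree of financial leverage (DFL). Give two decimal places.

1.27

Annual interest charges come to €143,278.00.
Degree of financial leverage = EBIT / (EBIT − interest) = €679,000 / €535,722.00 = 1.2674.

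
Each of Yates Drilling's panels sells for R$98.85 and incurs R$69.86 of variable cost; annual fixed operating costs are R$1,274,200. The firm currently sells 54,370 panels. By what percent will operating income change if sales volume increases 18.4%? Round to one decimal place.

+96.0%

At 54,370 units, contribution = 54,370 × R$28.99 = R$1,576,186.30.
Operating income = contribution − fixed costs = R$1,576,186.30 − R$1,274,200 = R$301,986.30.
So DOL = total CM / EBIT = R$1,576,186.30 / R$301,986.30 = 5.2194.
Operating income changes by 5.2194 × +18.4% = +96.0%.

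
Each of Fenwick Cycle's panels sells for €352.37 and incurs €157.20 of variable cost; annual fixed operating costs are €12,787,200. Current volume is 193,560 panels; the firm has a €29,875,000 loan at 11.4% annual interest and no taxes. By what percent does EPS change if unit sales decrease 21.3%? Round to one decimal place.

-37.3%

Total contribution margin = 193,560 × €195.17 = €37,777,105.20.
EBIT = €37,777,105.20 − €12,787,200 = €24,989,905.20.
Interest = €3,405,750.00, so EBIT − I = €21,584,155.20.
DCL = total CM / (EBIT − I) = €37,777,105.20 / €21,584,155.20 = 1.7502.
%ΔEPS = DCL × %ΔSales = 1.7502 × -21.3% = -37.3%.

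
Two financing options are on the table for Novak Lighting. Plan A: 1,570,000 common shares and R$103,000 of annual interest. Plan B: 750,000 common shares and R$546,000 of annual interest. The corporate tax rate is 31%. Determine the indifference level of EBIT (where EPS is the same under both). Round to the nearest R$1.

Set EPS_A = EPS_B: (EBIT − R$103,000)(1 − 0.31) ÷ 1,570,000 = (EBIT − R$546,000)(1 − 0.31) ÷ 750,000.
The (1 − t) factor cancels: (EBIT − 103,000) × 750,000 = (EBIT − 546,000) × 1,570,000.
EBIT × (1,570,000 − 750,000) = 546,000 × 1,570,000 − 103,000 × 750,000 = 779,970,000,000, so EBIT = 779,970,000,000 ÷ 820,000 = 951,182.93.

R$951,183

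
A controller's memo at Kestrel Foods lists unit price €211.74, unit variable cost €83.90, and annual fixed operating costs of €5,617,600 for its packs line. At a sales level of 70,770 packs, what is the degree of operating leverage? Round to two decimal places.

Total contribution margin = 70,770 × €127.84 = €9,047,236.80.
EBIT = €9,047,236.80 − €5,617,600 = €3,429,636.80.
So DOL = total CM / EBIT = €9,047,236.80 / €3,429,636.80 = 2.6380.

2.64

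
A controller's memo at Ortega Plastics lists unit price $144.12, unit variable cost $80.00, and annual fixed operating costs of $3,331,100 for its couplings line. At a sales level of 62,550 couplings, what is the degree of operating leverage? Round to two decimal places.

5.90

Contribution at this volume is 62,550 × $64.12 = $4,010,706.00.
EBIT = $4,010,706.00 − $3,331,100 = $679,606.00.
Degree of operating leverage = $4,010,706.00 / $679,606.00 = 5.9015.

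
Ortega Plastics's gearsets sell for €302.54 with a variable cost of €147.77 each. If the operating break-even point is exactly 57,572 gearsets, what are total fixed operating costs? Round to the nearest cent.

€8,910,418.44

Unit CM = price − variable cost = €302.54 − €147.77 = €154.77.
Since BE = FC / CM, FC = 57,572 × €154.77 = €8,910,418.44.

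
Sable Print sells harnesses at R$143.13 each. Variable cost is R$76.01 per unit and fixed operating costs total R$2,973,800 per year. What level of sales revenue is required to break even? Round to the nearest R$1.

R$6,341,478

CM per unit = R$143.13 − R$76.01 = R$67.12; CM ratio = R$67.12 / R$143.13 = 0.4689.
Break-even sales = FC ÷ CM ratio = R$2,973,800 × R$143.13 / R$67.12 = R$6,341,478.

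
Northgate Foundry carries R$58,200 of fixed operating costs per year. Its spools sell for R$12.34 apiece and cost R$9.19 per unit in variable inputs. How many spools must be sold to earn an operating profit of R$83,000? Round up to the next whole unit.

Unit CM = price − variable cost = R$12.34 − R$9.19 = R$3.15.
Units = (FC + target) / CM = (R$58,200 + R$83,000) / R$3.15 = 44,825.40, so 44,826 spools.

44,826 spools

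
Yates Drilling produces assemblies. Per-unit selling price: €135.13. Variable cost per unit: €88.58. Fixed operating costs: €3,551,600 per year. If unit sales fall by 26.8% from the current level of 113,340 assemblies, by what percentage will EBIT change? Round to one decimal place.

Contribution at this volume is 113,340 × €46.55 = €5,275,977.00.
Operating income = contribution − fixed costs = €5,275,977.00 − €3,551,600 = €1,724,377.00.
Degree of operating leverage = €5,275,977.00 / €1,724,377.00 = 3.0596.
So EBIT moves 3.0596 × (-26.8%) = -82.0%.

-82.0%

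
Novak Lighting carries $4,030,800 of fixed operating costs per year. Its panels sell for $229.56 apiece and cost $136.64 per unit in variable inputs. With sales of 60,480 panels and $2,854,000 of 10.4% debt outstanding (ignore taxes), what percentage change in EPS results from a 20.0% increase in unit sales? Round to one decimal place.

+87.0%

Total contribution margin = 60,480 × $92.92 = $5,619,801.60.
EBIT = $5,619,801.60 − $4,030,800 = $1,589,001.60.
Interest = $296,816.00, so EBIT − I = $1,292,185.60.
Degree of combined leverage = contribution ÷ (EBIT − I) = $5,619,801.60 ÷ $1,292,185.60 = 4.3491.
EPS therefore changes by 4.3491 × (+20.0%) = +87.0%.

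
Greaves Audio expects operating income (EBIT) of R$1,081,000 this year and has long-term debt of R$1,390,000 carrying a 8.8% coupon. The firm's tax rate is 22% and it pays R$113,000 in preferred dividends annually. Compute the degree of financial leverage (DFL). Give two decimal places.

1.33

Annual interest charges come to R$122,320.00.
Pre-tax preferred-dividend burden = R$113,000 ÷ (1 − 0.22) = R$144,871.79.
DFL = EBIT ÷ [EBIT − I − D_p/(1−t)] = R$1,081,000 ÷ [R$1,081,000 − R$122,320.00 − R$144,871.79] = R$1,081,000 ÷ R$813,808.21 = 1.3283.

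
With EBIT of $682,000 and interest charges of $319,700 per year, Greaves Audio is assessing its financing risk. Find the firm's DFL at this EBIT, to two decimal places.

Annual interest charges come to $319,700.00.
DFL = EBIT ÷ (EBIT − I) = $682,000 ÷ ($682,000 − $319,700.00) = $682,000 ÷ $362,300.00 = 1.8824.

1.88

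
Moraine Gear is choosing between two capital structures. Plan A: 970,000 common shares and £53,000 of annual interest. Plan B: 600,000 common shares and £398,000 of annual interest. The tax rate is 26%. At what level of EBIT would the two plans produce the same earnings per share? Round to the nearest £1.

Set EPS_A = EPS_B: (EBIT − £53,000)(1 − 0.26) ÷ 970,000 = (EBIT − £398,000)(1 − 0.26) ÷ 600,000.
The (1 − t) factor cancels: (EBIT − 53,000) × 600,000 = (EBIT − 398,000) × 970,000.
EBIT × (970,000 − 600,000) = 398,000 × 970,000 − 53,000 × 600,000 = 354,260,000,000, so EBIT = 354,260,000,000 ÷ 370,000 = 957,459.46.

£957,459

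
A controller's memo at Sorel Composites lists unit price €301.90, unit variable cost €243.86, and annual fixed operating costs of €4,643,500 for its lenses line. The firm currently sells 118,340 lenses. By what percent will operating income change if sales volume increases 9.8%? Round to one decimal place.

At 118,340 units, contribution = 118,340 × €58.04 = €6,868,453.60.
Operating income = contribution − fixed costs = €6,868,453.60 − €4,643,500 = €2,224,953.60.
Degree of operating leverage = €6,868,453.60 / €2,224,953.60 = 3.0870.
%ΔEBIT = DOL × %ΔSales = 3.0870 × +9.8% = +30.3%.

+30.3%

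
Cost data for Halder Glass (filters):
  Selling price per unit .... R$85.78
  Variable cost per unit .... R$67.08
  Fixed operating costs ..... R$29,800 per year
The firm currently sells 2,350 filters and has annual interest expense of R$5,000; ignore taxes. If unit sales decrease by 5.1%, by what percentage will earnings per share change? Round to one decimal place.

-24.5%

At 2,350 units, contribution = 2,350 × R$18.70 = R$43,945.00.
Subtracting fixed costs: EBIT = R$43,945.00 − R$29,800 = R$14,145.00.
Interest = R$5,000.00, so EBIT − I = R$9,145.00.
Degree of combined leverage = contribution ÷ (EBIT − I) = R$43,945.00 ÷ R$9,145.00 = 4.8054.
EPS therefore changes by 4.8054 × (-5.1%) = -24.5%.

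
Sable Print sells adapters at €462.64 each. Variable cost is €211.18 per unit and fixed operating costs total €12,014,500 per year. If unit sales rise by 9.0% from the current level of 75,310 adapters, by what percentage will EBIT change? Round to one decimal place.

At 75,310 units, contribution = 75,310 × €251.46 = €18,937,452.60.
Subtracting fixed costs: EBIT = €18,937,452.60 − €12,014,500 = €6,922,952.60.
So DOL = total CM / EBIT = €18,937,452.60 / €6,922,952.60 = 2.7355.
%ΔEBIT = DOL × %ΔSales = 2.7355 × +9.0% = +24.6%.

+24.6%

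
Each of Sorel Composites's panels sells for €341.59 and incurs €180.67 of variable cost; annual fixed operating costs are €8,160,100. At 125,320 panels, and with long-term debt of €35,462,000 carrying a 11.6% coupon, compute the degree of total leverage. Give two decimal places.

Contribution at this volume is 125,320 × €160.92 = €20,166,494.40.
Operating income = contribution − fixed costs = €20,166,494.40 − €8,160,100 = €12,006,394.40. Interest = €4,113,592.00.
DOL = €20,166,494.40 ÷ €12,006,394.40 = 1.6796; DFL = €12,006,394.40 ÷ €7,892,802.40 = 1.5212.
DCL = DOL × DFL = 1.6796 × 1.5212 = 2.5550.

2.56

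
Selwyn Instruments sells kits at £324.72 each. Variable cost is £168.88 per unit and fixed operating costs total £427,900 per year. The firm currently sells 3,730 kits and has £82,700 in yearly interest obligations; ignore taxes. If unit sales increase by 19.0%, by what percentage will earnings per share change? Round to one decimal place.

+156.3%

At 3,730 units, contribution = 3,730 × £155.84 = £581,283.20.
Operating income = contribution − fixed costs = £581,283.20 − £427,900 = £153,383.20.
Interest = £82,700.00, so EBIT − I = £70,683.20.
DCL = total CM / (EBIT − I) = £581,283.20 / £70,683.20 = 8.2238.
%ΔEPS = DCL × %ΔSales = 8.2238 × +19.0% = +156.3%.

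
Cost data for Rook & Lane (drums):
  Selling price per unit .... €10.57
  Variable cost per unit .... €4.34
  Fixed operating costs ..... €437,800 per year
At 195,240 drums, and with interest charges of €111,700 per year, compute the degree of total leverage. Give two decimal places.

1.82

Total contribution margin = 195,240 × €6.23 = €1,216,345.20.
EBIT = €1,216,345.20 − €437,800 = €778,545.20. Interest = €111,700.00, so EBIT − I = €666,845.20.
Degree of total leverage = total CM / (EBIT − interest) = €1,216,345.20 / €666,845.20 = 1.8240.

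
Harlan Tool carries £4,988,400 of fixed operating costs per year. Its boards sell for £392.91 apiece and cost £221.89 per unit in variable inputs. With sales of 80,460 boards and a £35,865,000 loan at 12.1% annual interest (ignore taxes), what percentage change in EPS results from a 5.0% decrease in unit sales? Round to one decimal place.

-15.5%

At 80,460 units, contribution = 80,460 × £171.02 = £13,760,269.20.
Operating income = contribution − fixed costs = £13,760,269.20 − £4,988,400 = £8,771,869.20.
Interest = £4,339,665.00, so EBIT − I = £4,432,204.20.
DCL = total CM / (EBIT − I) = £13,760,269.20 / £4,432,204.20 = 3.1046.
EPS therefore changes by 3.1046 × (-5.0%) = -15.5%.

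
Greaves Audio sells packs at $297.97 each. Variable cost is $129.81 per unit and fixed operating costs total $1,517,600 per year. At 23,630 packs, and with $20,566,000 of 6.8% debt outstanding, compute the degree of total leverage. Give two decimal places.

Total contribution margin = 23,630 × $168.16 = $3,973,620.80.
Operating income = contribution − fixed costs = $3,973,620.80 − $1,517,600 = $2,456,020.80. Interest = $1,398,488.00, so EBIT − I = $1,057,532.80.
Degree of total leverage = total CM / (EBIT − interest) = $3,973,620.80 / $1,057,532.80 = 3.7574.

3.76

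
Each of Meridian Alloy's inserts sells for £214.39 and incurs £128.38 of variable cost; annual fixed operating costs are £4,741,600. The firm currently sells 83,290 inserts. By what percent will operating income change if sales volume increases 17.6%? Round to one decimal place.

Total contribution margin = 83,290 × £86.01 = £7,163,772.90.
Operating income = contribution − fixed costs = £7,163,772.90 − £4,741,600 = £2,422,172.90.
So DOL = total CM / EBIT = £7,163,772.90 / £2,422,172.90 = 2.9576.
Operating income changes by 2.9576 × +17.6% = +52.1%.

+52.1%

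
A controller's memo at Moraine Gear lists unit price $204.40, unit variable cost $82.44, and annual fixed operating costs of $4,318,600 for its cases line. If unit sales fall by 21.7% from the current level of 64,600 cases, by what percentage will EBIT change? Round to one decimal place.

Contribution at this volume is 64,600 × $121.96 = $7,878,616.00.
Subtracting fixed costs: EBIT = $7,878,616.00 − $4,318,600 = $3,560,016.00.
DOL = contribution ÷ EBIT = $7,878,616.00 ÷ $3,560,016.00 = 2.2131.
So EBIT moves 2.2131 × (-21.7%) = -48.0%.

-48.0%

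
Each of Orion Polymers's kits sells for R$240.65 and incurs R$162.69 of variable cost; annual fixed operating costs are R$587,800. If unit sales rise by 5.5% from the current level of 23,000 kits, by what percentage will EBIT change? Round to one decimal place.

Contribution at this volume is 23,000 × R$77.96 = R$1,793,080.00.
Operating income = contribution − fixed costs = R$1,793,080.00 − R$587,800 = R$1,205,280.00.
So DOL = total CM / EBIT = R$1,793,080.00 / R$1,205,280.00 = 1.4877.
Operating income changes by 1.4877 × +5.5% = +8.2%.

+8.2%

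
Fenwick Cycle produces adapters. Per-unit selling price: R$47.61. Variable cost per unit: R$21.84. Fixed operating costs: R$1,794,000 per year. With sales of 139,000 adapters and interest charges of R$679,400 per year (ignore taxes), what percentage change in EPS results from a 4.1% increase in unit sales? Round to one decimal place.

+13.2%

At 139,000 units, contribution = 139,000 × R$25.77 = R$3,582,030.00.
Operating income = contribution − fixed costs = R$3,582,030.00 − R$1,794,000 = R$1,788,030.00.
Interest = R$679,400.00, so EBIT − I = R$1,108,630.00.
DCL = total CM / (EBIT − I) = R$3,582,030.00 / R$1,108,630.00 = 3.2310.
%ΔEPS = DCL × %ΔSales = 3.2310 × +4.1% = +13.2%.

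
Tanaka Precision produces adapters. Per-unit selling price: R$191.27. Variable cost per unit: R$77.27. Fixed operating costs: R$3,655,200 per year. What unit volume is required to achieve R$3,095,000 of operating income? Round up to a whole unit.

Contribution margin per unit = R$191.27 − R$77.27 = R$114.00.
Units = (FC + target) / CM = (R$3,655,200 + R$3,095,000) / R$114.00 = 59,212.28, so 59,213 adapters.

59,213 adapters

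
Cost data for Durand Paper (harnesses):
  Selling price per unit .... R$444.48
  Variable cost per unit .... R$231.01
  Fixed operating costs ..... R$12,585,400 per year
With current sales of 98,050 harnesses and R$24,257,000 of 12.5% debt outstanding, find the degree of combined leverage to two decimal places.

3.94

At 98,050 units, contribution = 98,050 × R$213.47 = R$20,930,733.50.
EBIT = R$20,930,733.50 − R$12,585,400 = R$8,345,333.50. Interest = R$3,032,125.00, so EBIT − I = R$5,313,208.50.
Degree of total leverage = total CM / (EBIT − interest) = R$20,930,733.50 / R$5,313,208.50 = 3.9394.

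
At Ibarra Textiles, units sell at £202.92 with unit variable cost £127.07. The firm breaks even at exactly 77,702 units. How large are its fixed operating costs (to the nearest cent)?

Unit CM = price − variable cost = £202.92 − £127.07 = £75.85.
Since BE = FC / CM, FC = 77,702 × £75.85 = £5,893,696.70.

£5,893,696.70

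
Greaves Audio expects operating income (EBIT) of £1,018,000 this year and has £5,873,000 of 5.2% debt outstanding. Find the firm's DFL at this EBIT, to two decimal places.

Interest = £305,396.00.
DFL = EBIT ÷ (EBIT − I) = £1,018,000 ÷ (£1,018,000 − £305,396.00) = £1,018,000 ÷ £712,604.00 = 1.4286.

1.43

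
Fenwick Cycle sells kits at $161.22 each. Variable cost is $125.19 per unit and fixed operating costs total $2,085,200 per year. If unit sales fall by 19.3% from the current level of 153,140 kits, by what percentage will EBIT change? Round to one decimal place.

-31.0%

Contribution at this volume is 153,140 × $36.03 = $5,517,634.20.
EBIT = $5,517,634.20 − $2,085,200 = $3,432,434.20.
DOL = contribution ÷ EBIT = $5,517,634.20 ÷ $3,432,434.20 = 1.6075.
%ΔEBIT = DOL × %ΔSales = 1.6075 × -19.3% = -31.0%.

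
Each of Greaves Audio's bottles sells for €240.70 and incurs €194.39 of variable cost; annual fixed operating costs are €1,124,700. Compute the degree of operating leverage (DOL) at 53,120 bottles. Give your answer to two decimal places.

1.84

At 53,120 units, contribution = 53,120 × €46.31 = €2,459,987.20.
Subtracting fixed costs: EBIT = €2,459,987.20 − €1,124,700 = €1,335,287.20.
So DOL = total CM / EBIT = €2,459,987.20 / €1,335,287.20 = 1.8423.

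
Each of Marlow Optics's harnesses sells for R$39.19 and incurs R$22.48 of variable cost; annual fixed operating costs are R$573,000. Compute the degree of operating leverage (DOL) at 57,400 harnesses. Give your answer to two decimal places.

2.48

At 57,400 units, contribution = 57,400 × R$16.71 = R$959,154.00.
Subtracting fixed costs: EBIT = R$959,154.00 − R$573,000 = R$386,154.00.
Degree of operating leverage = R$959,154.00 / R$386,154.00 = 2.4839.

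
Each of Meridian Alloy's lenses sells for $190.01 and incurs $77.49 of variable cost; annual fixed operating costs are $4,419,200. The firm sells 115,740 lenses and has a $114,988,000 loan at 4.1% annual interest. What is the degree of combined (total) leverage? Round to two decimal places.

Total contribution margin = 115,740 × $112.52 = $13,023,064.80.
Operating income = contribution − fixed costs = $13,023,064.80 − $4,419,200 = $8,603,864.80. Interest = $4,714,508.00, so EBIT − I = $3,889,356.80.
Degree of total leverage = total CM / (EBIT − interest) = $13,023,064.80 / $3,889,356.80 = 3.3484.

3.35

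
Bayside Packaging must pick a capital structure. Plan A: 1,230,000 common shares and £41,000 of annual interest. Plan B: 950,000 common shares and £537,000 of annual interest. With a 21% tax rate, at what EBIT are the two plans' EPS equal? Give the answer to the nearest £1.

At indifference, (EBIT − 41,000)(1 − t)/1,230,000 = (EBIT − 537,000)(1 − t)/950,000.
The (1 − t) factor cancels: (EBIT − 41,000) × 950,000 = (EBIT − 537,000) × 1,230,000.
Solving, EBIT = (537,000·1,230,000 − 41,000·950,000) / (1,230,000 − 950,000) = 621,560,000,000 / 280,000 = 2,219,857.14.

£2,219,857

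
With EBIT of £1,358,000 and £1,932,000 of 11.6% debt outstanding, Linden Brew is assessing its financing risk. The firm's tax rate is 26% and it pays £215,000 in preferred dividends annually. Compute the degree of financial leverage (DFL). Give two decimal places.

1.61

Interest = £224,112.00.
Pre-tax preferred-dividend burden = £215,000 ÷ (1 − 0.26) = £290,540.54.
DFL = EBIT ÷ [EBIT − I − D_p/(1−t)] = £1,358,000 ÷ [£1,358,000 − £224,112.00 − £290,540.54] = £1,358,000 ÷ £843,347.46 = 1.6102.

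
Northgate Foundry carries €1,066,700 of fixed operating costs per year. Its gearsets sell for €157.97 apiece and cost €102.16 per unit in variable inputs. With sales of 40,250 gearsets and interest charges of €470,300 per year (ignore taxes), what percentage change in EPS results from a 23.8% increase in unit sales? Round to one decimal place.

+75.4%

Contribution at this volume is 40,250 × €55.81 = €2,246,352.50.
Operating income = contribution − fixed costs = €2,246,352.50 − €1,066,700 = €1,179,652.50.
After interest of €470,300.00, pre-tax earnings = €709,352.50.
DCL = total CM / (EBIT − I) = €2,246,352.50 / €709,352.50 = 3.1668.
%ΔEPS = DCL × %ΔSales = 3.1668 × +23.8% = +75.4%.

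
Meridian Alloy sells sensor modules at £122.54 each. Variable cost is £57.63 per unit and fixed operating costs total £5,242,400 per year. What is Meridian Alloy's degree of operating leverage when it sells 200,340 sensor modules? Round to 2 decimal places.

Total contribution margin = 200,340 × £64.91 = £13,004,069.40.
Subtracting fixed costs: EBIT = £13,004,069.40 − £5,242,400 = £7,761,669.40.
So DOL = total CM / EBIT = £13,004,069.40 / £7,761,669.40 = 1.6754.

1.68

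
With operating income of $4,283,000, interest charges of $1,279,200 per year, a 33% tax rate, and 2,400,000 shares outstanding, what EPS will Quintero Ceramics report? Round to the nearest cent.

$0.84

Interest = $1,279,200.00, so EBT = $4,283,000 − $1,279,200.00 = $3,003,800.00.
After tax at 33%: net income = $3,003,800.00 × 0.67 = $2,012,546.00.
Per share: $2,012,546.00 / 2,400,000 shares = $0.84.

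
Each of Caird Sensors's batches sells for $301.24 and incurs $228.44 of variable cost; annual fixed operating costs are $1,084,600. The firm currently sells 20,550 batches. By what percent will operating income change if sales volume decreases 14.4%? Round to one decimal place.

-52.4%

Contribution at this volume is 20,550 × $72.80 = $1,496,040.00.
EBIT = $1,496,040.00 − $1,084,600 = $411,440.00.
Degree of operating leverage = $1,496,040.00 / $411,440.00 = 3.6361.
Operating income changes by 3.6361 × -14.4% = -52.4%.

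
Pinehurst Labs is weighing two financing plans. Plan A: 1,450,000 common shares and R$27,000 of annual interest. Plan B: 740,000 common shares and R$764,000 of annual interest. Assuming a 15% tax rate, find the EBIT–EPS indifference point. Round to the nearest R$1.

R$1,532,141

Set EPS_A = EPS_B: (EBIT − R$27,000)(1 − 0.15) ÷ 1,450,000 = (EBIT − R$764,000)(1 − 0.15) ÷ 740,000.
The (1 − t) factor cancels: (EBIT − 27,000) × 740,000 = (EBIT − 764,000) × 1,450,000.
Solving, EBIT = (764,000·1,450,000 − 27,000·740,000) / (1,450,000 − 740,000) = 1,087,820,000,000 / 710,000 = 1,532,140.85.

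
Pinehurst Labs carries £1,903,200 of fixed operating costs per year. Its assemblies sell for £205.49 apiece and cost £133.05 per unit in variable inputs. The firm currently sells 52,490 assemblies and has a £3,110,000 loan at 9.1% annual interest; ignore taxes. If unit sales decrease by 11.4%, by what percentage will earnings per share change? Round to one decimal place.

At 52,490 units, contribution = 52,490 × £72.44 = £3,802,375.60.
EBIT = £3,802,375.60 − £1,903,200 = £1,899,175.60.
After interest of £283,010.00, pre-tax earnings = £1,616,165.60.
DCL = total CM / (EBIT − I) = £3,802,375.60 / £1,616,165.60 = 2.3527.
%ΔEPS = DCL × %ΔSales = 2.3527 × -11.4% = -26.8%.

-26.8%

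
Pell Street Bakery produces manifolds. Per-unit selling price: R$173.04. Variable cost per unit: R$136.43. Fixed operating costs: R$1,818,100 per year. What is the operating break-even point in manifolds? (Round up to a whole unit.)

49,662 manifolds

Each unit contributes R$173.04 − R$136.43 = R$36.61.
Units to break even: R$1,818,100 ÷ R$36.61 = 49,661.29, rounded up to 49,662.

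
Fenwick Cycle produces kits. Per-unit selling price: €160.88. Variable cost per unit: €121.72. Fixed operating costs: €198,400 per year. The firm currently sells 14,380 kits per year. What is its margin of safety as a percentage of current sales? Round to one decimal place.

64.8%

Contribution margin per unit = €160.88 − €121.72 = €39.16. Break-even units = €198,400 ÷ €39.16 = 5,066.39; break-even revenue = 5,066.39 × €160.88 = €815,081.51.
Actual sales revenue = 14,380 × €160.88 = €2,313,454.40.
Margin of safety = (€2,313,454.40 − €815,081.51) ÷ €2,313,454.40 = 64.8%.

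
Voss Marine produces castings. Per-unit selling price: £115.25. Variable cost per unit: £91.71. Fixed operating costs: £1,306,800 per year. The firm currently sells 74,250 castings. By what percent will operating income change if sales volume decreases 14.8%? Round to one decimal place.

-58.7%

At 74,250 units, contribution = 74,250 × £23.54 = £1,747,845.00.
Subtracting fixed costs: EBIT = £1,747,845.00 − £1,306,800 = £441,045.00.
So DOL = total CM / EBIT = £1,747,845.00 / £441,045.00 = 3.9630.
Operating income changes by 3.9630 × -14.8% = -58.7%.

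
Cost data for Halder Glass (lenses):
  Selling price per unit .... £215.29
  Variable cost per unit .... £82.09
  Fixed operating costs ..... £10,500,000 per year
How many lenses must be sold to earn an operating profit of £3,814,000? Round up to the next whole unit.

107,463 lenses

Unit CM = price − variable cost = £215.29 − £82.09 = £133.20.
Required volume = (fixed costs + target profit) ÷ CM = (£10,500,000 + £3,814,000) ÷ £133.20 = 107,462.46, so 107,463 lenses.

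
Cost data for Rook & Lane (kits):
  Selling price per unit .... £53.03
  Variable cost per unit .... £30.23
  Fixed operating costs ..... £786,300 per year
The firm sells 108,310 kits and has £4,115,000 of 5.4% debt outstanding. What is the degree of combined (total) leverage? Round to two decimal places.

1.69

Total contribution margin = 108,310 × £22.80 = £2,469,468.00.
EBIT = £2,469,468.00 − £786,300 = £1,683,168.00. Interest = £222,210.00.
DOL = £2,469,468.00 ÷ £1,683,168.00 = 1.4672; DFL = £1,683,168.00 ÷ £1,460,958.00 = 1.1521.
Combined leverage = 1.4672 × 1.1521 = 1.6904.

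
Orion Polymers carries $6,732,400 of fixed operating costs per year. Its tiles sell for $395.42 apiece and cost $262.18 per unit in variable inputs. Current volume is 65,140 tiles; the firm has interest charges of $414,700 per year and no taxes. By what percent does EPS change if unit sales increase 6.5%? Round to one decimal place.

+36.8%

Total contribution margin = 65,140 × $133.24 = $8,679,253.60.
Subtracting fixed costs: EBIT = $8,679,253.60 − $6,732,400 = $1,946,853.60.
After interest of $414,700.00, pre-tax earnings = $1,532,153.60.
DCL = total CM / (EBIT − I) = $8,679,253.60 / $1,532,153.60 = 5.6647.
EPS therefore changes by 5.6647 × (+6.5%) = +36.8%.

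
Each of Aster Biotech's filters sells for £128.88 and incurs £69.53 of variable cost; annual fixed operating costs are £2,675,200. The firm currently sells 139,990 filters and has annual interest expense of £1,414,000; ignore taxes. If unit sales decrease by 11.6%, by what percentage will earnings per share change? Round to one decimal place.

Contribution at this volume is 139,990 × £59.35 = £8,308,406.50.
Subtracting fixed costs: EBIT = £8,308,406.50 − £2,675,200 = £5,633,206.50.
Interest = £1,414,000.00, so EBIT − I = £4,219,206.50.
Degree of combined leverage = contribution ÷ (EBIT − I) = £8,308,406.50 ÷ £4,219,206.50 = 1.9692.
%ΔEPS = DCL × %ΔSales = 1.9692 × -11.6% = -22.8%.

-22.8%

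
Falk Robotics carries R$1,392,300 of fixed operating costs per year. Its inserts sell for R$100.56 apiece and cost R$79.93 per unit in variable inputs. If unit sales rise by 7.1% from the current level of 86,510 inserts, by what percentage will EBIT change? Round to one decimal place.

+32.3%

Contribution at this volume is 86,510 × R$20.63 = R$1,784,701.30.
Operating income = contribution − fixed costs = R$1,784,701.30 − R$1,392,300 = R$392,401.30.
Degree of operating leverage = R$1,784,701.30 / R$392,401.30 = 4.5482.
So EBIT moves 4.5482 × (+7.1%) = +32.3%.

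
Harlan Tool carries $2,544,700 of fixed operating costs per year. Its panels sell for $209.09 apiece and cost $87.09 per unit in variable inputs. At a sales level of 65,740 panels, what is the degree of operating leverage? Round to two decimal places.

Contribution at this volume is 65,740 × $122.00 = $8,020,280.00.
EBIT = $8,020,280.00 − $2,544,700 = $5,475,580.00.
DOL = contribution ÷ EBIT = $8,020,280.00 ÷ $5,475,580.00 = 1.4647.

1.46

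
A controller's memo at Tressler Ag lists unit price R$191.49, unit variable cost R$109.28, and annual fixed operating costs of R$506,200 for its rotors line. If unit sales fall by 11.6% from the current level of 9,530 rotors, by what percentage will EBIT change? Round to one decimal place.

-32.8%

Contribution at this volume is 9,530 × R$82.21 = R$783,461.30.
EBIT = R$783,461.30 − R$506,200 = R$277,261.30.
Degree of operating leverage = R$783,461.30 / R$277,261.30 = 2.8257.
%ΔEBIT = DOL × %ΔSales = 2.8257 × -11.6% = -32.8%.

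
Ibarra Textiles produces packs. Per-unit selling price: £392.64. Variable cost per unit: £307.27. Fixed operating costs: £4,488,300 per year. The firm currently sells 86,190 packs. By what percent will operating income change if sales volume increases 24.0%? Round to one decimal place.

+61.5%

Total contribution margin = 86,190 × £85.37 = £7,358,040.30.
EBIT = £7,358,040.30 − £4,488,300 = £2,869,740.30.
Degree of operating leverage = £7,358,040.30 / £2,869,740.30 = 2.5640.
Operating income changes by 2.5640 × +24.0% = +61.5%.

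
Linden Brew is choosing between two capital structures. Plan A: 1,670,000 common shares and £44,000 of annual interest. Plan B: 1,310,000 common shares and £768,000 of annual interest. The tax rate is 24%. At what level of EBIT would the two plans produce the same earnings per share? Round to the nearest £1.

£3,402,556

Set EPS_A = EPS_B: (EBIT − £44,000)(1 − 0.24) ÷ 1,670,000 = (EBIT − £768,000)(1 − 0.24) ÷ 1,310,000.
Cancelling (1 − t) and cross-multiplying: 1,310,000·(EBIT − 44,000) = 1,670,000·(EBIT − 768,000).
EBIT × (1,670,000 − 1,310,000) = 768,000 × 1,670,000 − 44,000 × 1,310,000 = 1,224,920,000,000, so EBIT = 1,224,920,000,000 ÷ 360,000 = 3,402,555.56.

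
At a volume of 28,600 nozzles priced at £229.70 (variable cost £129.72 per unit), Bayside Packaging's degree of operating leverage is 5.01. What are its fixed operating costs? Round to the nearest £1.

£2,288,684

At 28,600 units, contribution = 28,600 × £99.98 = £2,859,428.00.
Since DOL = CM ÷ EBIT, EBIT = £2,859,428.00 ÷ 5.01 = £570,744.11.
Fixed costs = CM − EBIT = £2,859,428.00 − £570,744.11 = £2,288,684.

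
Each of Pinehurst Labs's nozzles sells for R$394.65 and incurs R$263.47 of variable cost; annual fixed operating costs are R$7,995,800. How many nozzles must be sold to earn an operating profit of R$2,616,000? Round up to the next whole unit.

80,895 nozzles

Each unit contributes R$394.65 − R$263.47 = R$131.18.
Required volume = (fixed costs + target profit) ÷ CM = (R$7,995,800 + R$2,616,000) ÷ R$131.18 = 80,894.95, so 80,895 nozzles.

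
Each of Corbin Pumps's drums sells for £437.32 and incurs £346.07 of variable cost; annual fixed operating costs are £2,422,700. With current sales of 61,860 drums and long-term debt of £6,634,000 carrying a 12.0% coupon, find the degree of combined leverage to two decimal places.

2.33

Total contribution margin = 61,860 × £91.25 = £5,644,725.00.
EBIT = £5,644,725.00 − £2,422,700 = £3,222,025.00. Interest = £796,080.00, so EBIT − I = £2,425,945.00.
DCL = contribution ÷ (EBIT − I) = £5,644,725.00 ÷ £2,425,945.00 = 2.3268.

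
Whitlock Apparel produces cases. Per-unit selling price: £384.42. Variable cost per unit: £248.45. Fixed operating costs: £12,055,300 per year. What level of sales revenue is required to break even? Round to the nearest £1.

£34,083,242

CM per unit = £384.42 − £248.45 = £135.97; CM ratio = £135.97 / £384.42 = 0.3537.
Break-even sales = FC ÷ CM ratio = £12,055,300 × £384.42 / £135.97 = £34,083,242.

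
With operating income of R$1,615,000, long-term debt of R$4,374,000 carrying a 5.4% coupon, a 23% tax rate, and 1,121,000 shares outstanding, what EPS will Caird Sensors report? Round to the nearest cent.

R$0.95

Interest = R$236,196.00, so EBT = R$1,615,000 − R$236,196.00 = R$1,378,804.00.
Net income = R$1,378,804.00 × (1 − 0.23) = R$1,061,679.08.
EPS = R$1,061,679.08 ÷ 1,121,000 = R$0.95.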